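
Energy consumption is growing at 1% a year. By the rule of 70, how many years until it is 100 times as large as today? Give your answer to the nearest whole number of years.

approximately 465 years

One doubling takes 70/1 = 70.00 years.
100× is log₂ 100 ≈ 6.64 doublings, so ≈ 6.64 × 70.00 = 465 years.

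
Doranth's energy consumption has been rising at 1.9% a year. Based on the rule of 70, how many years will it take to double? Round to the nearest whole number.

37 years

At 1.9%, doubling takes about 70/1.9 = 36.84 years.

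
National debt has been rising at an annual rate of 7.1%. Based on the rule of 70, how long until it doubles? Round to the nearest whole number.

around 10 years

Doubling time ≈ 70 / 7.1 = 9.86 years.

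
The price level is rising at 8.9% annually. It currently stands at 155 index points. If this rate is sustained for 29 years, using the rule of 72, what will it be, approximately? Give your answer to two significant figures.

It doubles every 72/8.9 ≈ 8.09 years, so 29 years is 3.58 doublings.
2^3.58 ≈ 11.96; 155 × 11.96 ≈ 1900 index points.

≈ 1900 index points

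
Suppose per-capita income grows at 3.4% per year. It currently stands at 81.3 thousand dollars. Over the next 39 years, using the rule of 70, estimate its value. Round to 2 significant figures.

≈ 300 thousand dollars

Doubling time ≈ 70/3.4 = 20.59 years.
39 years is 39/20.59 ≈ 1.89 doublings, a factor of 2^1.89 ≈ 3.71.
81.3 × 3.71 ≈ 300 thousand dollars.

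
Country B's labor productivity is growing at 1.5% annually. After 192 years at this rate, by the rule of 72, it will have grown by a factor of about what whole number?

Doubling time ≈ 72/1.5 = 48.00 years.
192/48.00 ≈ 4 doublings, so about 2^4 = 16×.

around 16 times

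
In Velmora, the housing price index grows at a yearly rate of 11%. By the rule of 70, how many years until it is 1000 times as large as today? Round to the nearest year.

One doubling takes 70/11 = 6.36 years.
1000× is log₂ 1000 ≈ 9.97 doublings, so ≈ 9.97 × 6.36 = 63 years.

≈ 63 years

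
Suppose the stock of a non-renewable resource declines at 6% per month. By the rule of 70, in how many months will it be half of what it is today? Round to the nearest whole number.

Falling at 6%, it halves about every 70/6 = 11.67 months.

≈ 12 months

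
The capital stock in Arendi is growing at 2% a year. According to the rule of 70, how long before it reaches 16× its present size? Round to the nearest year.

Doubling time ≈ 70/2 = 35.00 years.
Getting to 16× needs 4 doublings: 4 × 35.00 ≈ 140 years.

140 years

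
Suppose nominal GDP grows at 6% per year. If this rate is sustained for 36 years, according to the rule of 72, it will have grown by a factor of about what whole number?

approximately 8 times

72/6 ≈ 12.00 years per doubling.
36 years fits 3 doublings: 2^3 = 8.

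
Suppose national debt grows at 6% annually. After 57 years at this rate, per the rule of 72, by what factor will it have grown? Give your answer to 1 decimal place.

26.9 times

Doubles every ≈ 12.00 years (72/6).
57 years is 4.75 doublings; 2^4.75 ≈ 26.9×.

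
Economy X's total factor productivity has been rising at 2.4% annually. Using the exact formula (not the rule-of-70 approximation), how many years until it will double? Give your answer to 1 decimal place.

t = ln(2) / ln(1 + 0.024) = 0.6931 / 0.023717 ≈ 29.22.

29.2 years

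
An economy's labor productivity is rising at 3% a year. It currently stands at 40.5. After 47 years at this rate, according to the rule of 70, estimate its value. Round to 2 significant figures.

Doubling time ≈ 70/3 = 23.33 years.
47 years is 47/23.33 ≈ 2.01 doublings, a factor of 2^2.01 ≈ 4.03.
40.5 × 4.03 ≈ 160.

160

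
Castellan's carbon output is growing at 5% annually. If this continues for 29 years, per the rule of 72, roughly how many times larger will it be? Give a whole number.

around 4 times

72/5 ≈ 14.40 years per doubling.
29 years fits 2 doublings: 2^2 = 4.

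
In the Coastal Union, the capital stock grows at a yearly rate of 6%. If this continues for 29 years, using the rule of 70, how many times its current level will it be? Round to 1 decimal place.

about 5.6 times

Doubles every ≈ 11.67 years (70/6).
29 years is 2.49 doublings; 2^2.49 ≈ 5.6×.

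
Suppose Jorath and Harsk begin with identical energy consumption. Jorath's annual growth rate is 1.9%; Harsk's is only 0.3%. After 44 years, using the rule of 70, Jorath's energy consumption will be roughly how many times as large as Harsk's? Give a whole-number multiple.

2 times

Rate gap = 1.9% − 0.3% = 1.6 points.
The ratio doubles every 70/1.6 ≈ 43.75 years.
44/43.75 ≈ 1.01 doublings → ratio ≈ 2^1.01 ≈ 2.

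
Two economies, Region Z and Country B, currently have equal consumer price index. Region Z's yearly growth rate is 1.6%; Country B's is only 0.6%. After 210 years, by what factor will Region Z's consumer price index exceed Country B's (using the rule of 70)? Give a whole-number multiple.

Region Z pulls ahead at 1 pp per year, so the ratio doubles every 70/1 ≈ 70.00 years.
In 210 years that's 3.00 doublings: 2^3.00 ≈ 8.

8 times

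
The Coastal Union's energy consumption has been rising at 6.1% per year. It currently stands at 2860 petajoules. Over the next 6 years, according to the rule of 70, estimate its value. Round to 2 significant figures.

It doubles every 70/6.1 ≈ 11.48 years, so 6 years is 0.52 doublings.
2^0.52 ≈ 1.43; 2860 × 1.43 ≈ 4100 petajoules.

approximately 4100 petajoules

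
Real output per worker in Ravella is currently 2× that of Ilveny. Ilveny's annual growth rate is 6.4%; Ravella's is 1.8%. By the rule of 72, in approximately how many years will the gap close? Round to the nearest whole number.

≈ 16 years

The growth-rate gap is 6.4% − 1.8% = 4.6 percentage points.
So the ratio between them halves every 72/4.6 ≈ 15.65 years.
A 2× gap closes after 1 halving: 1 × 15.65 ≈ 16 years.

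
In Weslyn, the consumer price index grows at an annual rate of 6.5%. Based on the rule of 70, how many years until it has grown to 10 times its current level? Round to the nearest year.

One doubling takes 70/6.5 = 10.77 years.
10× is log₂ 10 ≈ 3.32 doublings, so ≈ 3.32 × 10.77 = 36 years.

around 36 years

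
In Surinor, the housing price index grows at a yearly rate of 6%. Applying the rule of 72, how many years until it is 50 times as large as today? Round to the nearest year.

roughly 68 years

Doubling time ≈ 72/6 = 12.00 years.
Reaching 50× takes log₂(50) ≈ 5.64 doublings.
5.64 × 12.00 ≈ 68 years.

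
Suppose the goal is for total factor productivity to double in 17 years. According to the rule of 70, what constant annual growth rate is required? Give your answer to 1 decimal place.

≈ 4.1%

70 / 17 ≈ 4.12, so about 4.1% a year.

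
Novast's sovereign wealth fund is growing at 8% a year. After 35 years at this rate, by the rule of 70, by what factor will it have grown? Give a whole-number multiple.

Doubling time ≈ 70/8 = 8.75 years.
35/8.75 ≈ 4 doublings, so about 2^4 = 16×.

≈ 16 times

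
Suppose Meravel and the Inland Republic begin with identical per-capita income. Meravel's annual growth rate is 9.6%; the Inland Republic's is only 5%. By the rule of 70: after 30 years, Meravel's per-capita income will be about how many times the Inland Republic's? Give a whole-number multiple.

Rate gap = 9.6% − 5% = 4.6 points.
The ratio doubles every 70/4.6 ≈ 15.22 years.
30/15.22 ≈ 1.97 doublings → ratio ≈ 2^1.97 ≈ 4.

≈ 4 times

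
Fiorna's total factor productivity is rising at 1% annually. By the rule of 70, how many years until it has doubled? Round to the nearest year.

≈ 70 years

70/1 ≈ 70.00, so it doubles roughly every 70 years.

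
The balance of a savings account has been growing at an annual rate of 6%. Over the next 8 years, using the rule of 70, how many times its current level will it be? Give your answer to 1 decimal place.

Doubles every ≈ 11.67 years (70/6).
8 years is 0.69 doublings; 2^0.69 ≈ 1.6×.

roughly 1.6 times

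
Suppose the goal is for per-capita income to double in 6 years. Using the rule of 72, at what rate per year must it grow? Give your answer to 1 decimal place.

≈ 12.0%

72 / 6 ≈ 12.00, so about 12.0% per year.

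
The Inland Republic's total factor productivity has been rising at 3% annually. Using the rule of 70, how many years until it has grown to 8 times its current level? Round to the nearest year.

At 3% it doubles every 70/3 ≈ 23.33 years.
Getting to 8× needs 3 doublings: 3 × 23.33 ≈ 70 years.

roughly 70 years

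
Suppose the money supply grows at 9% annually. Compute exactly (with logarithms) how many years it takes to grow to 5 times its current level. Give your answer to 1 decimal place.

18.7 years

t = ln(5) / ln(1 + 0.09) = 1.6094 / 0.086178 ≈ 18.68.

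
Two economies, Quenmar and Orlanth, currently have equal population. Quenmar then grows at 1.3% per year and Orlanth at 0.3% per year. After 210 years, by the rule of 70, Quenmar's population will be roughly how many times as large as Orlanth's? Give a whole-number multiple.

8 times

Rate gap = 1.3% − 0.3% = 1 point.
The ratio doubles every 70/1 ≈ 70.00 years.
210/70.00 ≈ 3.00 doublings → ratio ≈ 2^3.00 ≈ 8.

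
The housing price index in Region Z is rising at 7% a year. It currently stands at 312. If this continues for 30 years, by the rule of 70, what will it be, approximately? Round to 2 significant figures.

≈ 2500

It doubles every 70/7 ≈ 10.00 years, so 30 years is 3.00 doublings.
2^3.00 ≈ 8.00; 312 × 8.00 ≈ 2500.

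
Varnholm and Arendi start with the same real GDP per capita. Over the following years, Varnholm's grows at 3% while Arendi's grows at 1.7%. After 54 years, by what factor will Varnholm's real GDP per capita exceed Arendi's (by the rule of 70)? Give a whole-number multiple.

Only the 1.3-point difference matters.
70/1.3 ≈ 53.85 years per doubling of the ratio; 54 years gives 1.00 doublings, so ≈ 2×.

around 2 times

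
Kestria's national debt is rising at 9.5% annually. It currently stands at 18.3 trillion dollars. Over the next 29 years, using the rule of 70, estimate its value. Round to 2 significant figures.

Doubling time ≈ 70/9.5 = 7.37 years.
29 years is 29/7.37 ≈ 3.93 doublings, a factor of 2^3.93 ≈ 15.24.
18.3 × 15.24 ≈ 280 trillion dollars.

280 trillion dollars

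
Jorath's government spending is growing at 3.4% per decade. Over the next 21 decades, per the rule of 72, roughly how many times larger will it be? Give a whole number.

At 3.4% one doubling takes ≈ 21.18 decades; 21 decades is 1 of them, so ×2.

2 times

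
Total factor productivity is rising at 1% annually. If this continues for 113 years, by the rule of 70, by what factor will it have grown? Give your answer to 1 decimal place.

≈ 3.1 times

Doubles every ≈ 70.00 years (70/1).
113 years is 1.61 doublings; 2^1.61 ≈ 3.1×.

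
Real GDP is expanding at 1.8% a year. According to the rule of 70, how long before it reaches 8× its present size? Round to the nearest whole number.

roughly 117 years

At 1.8% it doubles every 70/1.8 ≈ 38.89 years.
8× is 3 doublings, so 3 × 38.89 ≈ 117 years.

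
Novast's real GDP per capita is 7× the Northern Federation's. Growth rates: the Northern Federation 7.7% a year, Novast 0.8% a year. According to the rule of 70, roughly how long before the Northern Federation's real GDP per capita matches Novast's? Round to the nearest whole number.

What matters is the difference: 6.9 pp.
Rule of 70 on the gap: the ratio halves every 70/6.9 ≈ 10.14 years.
A 7× gap takes log₂(7) ≈ 2.81 halvings to close: 2.81 × 10.14 ≈ 28 years.

≈ 28 years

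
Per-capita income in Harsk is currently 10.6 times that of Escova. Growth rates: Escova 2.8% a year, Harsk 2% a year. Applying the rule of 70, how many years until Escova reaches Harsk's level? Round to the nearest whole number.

roughly 298 years

What matters is the difference: 0.8 pp.
Rule of 70 on the gap: the ratio halves every 70/0.8 ≈ 87.50 years.
A 10.6 times gap takes log₂(10.6) ≈ 3.41 halvings to close: 3.41 × 87.50 ≈ 298 years.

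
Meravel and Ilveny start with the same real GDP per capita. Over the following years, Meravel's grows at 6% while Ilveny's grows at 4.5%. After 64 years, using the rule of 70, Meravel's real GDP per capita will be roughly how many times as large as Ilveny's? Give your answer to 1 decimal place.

Rate gap = 6% − 4.5% = 1.5 points.
The ratio doubles every 70/1.5 ≈ 46.67 years.
64/46.67 ≈ 1.37 doublings → ratio ≈ 2^1.37 ≈ 2.6.

approximately 2.6 times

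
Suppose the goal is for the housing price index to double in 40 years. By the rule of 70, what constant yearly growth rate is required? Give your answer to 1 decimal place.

about 1.8%

70 / 40 ≈ 1.75, so about 1.8% per year.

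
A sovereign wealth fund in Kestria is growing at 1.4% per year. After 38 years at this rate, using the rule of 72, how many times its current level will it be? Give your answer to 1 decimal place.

around 1.7 times

Doubles every ≈ 51.43 years (72/1.4).
38 years is 0.74 doublings; 2^0.74 ≈ 1.7×.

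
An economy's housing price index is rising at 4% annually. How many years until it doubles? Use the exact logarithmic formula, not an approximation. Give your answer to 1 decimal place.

17.7 years

t = ln(2) / ln(1 + 0.04) = 0.6931 / 0.039221 ≈ 17.67.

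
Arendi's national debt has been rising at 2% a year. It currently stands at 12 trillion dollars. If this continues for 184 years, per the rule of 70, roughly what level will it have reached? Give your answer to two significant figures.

around 460 trillion dollars

It doubles every 70/2 ≈ 35.00 years, so 184 years is 5.26 doublings.
2^5.26 ≈ 38.32; 12 × 38.32 ≈ 460 trillion dollars.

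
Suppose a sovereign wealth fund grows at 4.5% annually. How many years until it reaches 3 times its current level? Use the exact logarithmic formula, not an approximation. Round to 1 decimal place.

t = ln(3) / ln(1 + 0.045) = 1.0986 / 0.044017 ≈ 24.96.

25.0 years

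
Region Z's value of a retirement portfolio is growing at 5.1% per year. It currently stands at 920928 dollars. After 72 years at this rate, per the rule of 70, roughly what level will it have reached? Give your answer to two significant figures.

It doubles every 70/5.1 ≈ 13.73 years, so 72 years is 5.24 doublings.
2^5.24 ≈ 37.79; 920928 × 37.79 ≈ 35000000 dollars.

approximately 35000000 dollars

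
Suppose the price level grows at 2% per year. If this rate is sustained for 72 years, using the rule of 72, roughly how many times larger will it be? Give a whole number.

about 4 times

72/2 ≈ 36.00 years per doubling.
72 years fits 2 doublings: 2^2 = 4.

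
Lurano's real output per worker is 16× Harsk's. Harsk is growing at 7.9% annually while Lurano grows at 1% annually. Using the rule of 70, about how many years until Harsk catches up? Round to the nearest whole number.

41 years

What matters is the difference: 6.9 pp.
Rule of 70 on the gap: the ratio halves every 70/6.9 ≈ 10.14 years.
A 16× gap closes after 4 halvings: 4 × 10.14 ≈ 41 years.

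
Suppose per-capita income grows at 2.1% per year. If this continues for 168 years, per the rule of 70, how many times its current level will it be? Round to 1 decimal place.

Doubling time ≈ 70/2.1 = 33.33 years.
168 years / 33.33 ≈ 5.04 doublings → factor 2^5.04 ≈ 32.9.

≈ 32.9 times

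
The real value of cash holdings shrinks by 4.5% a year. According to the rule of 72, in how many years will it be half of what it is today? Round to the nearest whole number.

roughly 16 years

The rule works in reverse for decay: 72/4.5 ≈ 16.00 years to halve.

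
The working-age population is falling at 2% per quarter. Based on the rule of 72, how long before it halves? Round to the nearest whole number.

around 36 quarters

Falling at 2%, it halves about every 72/2 = 36.00 quarters.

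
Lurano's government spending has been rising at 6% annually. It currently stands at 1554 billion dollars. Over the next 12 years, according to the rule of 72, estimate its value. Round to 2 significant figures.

Doubling time ≈ 72/6 = 12.00 years.
12 years is 12/12.00 ≈ 1.00 doublings, a factor of 2^1.00 ≈ 2.00.
1554 × 2.00 ≈ 3100 billion dollars.

≈ 3100 billion dollars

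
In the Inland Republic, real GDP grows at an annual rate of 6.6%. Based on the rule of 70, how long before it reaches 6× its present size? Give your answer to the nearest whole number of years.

At 6.6% it doubles every 70/6.6 ≈ 10.61 years.
6× is log₂ 6 ≈ 2.58 doublings, so ≈ 2.58 × 10.61 = 27 years.

about 27 years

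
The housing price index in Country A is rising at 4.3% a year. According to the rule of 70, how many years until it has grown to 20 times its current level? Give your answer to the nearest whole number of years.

One doubling takes 70/4.3 = 16.28 years.
Reaching 20× takes log₂(20) ≈ 4.32 doublings.
4.32 × 16.28 ≈ 70 years.

70 years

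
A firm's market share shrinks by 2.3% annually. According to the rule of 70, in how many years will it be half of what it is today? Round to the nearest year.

roughly 30 years

Halving time ≈ 70 / 2.3 = 30.43 → 30 years.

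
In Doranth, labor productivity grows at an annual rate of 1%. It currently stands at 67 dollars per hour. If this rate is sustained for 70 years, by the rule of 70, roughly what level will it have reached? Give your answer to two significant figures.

roughly 130 dollars per hour

It doubles every 70/1 ≈ 70.00 years, so 70 years is 1.00 doublings.
2^1.00 ≈ 2.00; 67 × 2.00 ≈ 130 dollars per hour.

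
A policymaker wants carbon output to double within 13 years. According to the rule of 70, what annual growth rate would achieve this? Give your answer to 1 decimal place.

70 / 13 ≈ 5.38, so about 5.4% annually.

around 5.4% annually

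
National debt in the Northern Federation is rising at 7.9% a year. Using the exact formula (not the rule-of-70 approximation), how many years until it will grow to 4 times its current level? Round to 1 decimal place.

t = ln(4) / ln(1 + 0.079) = 1.3863 / 0.076035 ≈ 18.23.

18.2 years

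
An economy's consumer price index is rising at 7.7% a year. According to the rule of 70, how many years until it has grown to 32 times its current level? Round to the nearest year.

Doubling time ≈ 70/7.7 = 9.09 years.
Getting to 32× needs 5 doublings: 5 × 9.09 ≈ 45 years.

around 45 years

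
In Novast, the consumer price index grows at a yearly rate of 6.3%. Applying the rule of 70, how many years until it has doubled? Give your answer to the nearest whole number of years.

At 6.3%, doubling takes about 70/6.3 = 11.11 years.

about 11 years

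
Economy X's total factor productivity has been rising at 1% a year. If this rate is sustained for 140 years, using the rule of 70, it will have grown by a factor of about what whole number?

At 1% one doubling takes ≈ 70.00 years; 140 years is 2 of them, so ×4.

around 4 times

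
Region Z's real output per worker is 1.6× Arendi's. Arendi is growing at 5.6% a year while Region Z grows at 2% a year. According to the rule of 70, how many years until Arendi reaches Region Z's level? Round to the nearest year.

Arendi gains on Region Z at 5.6% − 2% = 3.6 points a year.
At that relative rate the gap halves every 70/3.6 ≈ 19.44 years.
A 1.6× gap takes log₂(1.6) ≈ 0.68 halvings to close: 0.68 × 19.44 ≈ 13 years.

13 years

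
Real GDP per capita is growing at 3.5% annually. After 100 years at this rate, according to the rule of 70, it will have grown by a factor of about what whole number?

roughly 32 times

Doubling time ≈ 70/3.5 = 20.00 years.
100/20.00 ≈ 5 doublings, so about 2^5 = 32×.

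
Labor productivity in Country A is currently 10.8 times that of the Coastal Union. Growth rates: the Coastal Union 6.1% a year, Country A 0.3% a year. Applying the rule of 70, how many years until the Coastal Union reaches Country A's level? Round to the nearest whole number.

roughly 41 years

What matters is the difference: 5.8 pp.
Rule of 70 on the gap: the ratio halves every 70/5.8 ≈ 12.07 years.
A 10.8 times gap takes log₂(10.8) ≈ 3.43 halvings to close: 3.43 × 12.07 ≈ 41 years.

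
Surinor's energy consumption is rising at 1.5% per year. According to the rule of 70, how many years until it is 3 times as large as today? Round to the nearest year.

about 74 years

One doubling takes 70/1.5 = 46.67 years.
3× is log₂ 3 ≈ 1.58 doublings, so ≈ 1.58 × 46.67 = 74 years.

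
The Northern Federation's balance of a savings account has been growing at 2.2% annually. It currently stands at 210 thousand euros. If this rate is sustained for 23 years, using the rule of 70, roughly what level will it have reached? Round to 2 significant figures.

Doubling time ≈ 70/2.2 = 31.82 years.
23 years is 23/31.82 ≈ 0.72 doublings, a factor of 2^0.72 ≈ 1.65.
210 × 1.65 ≈ 350 thousand euros.

around 350 thousand euros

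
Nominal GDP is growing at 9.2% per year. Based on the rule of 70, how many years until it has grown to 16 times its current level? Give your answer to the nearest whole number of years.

≈ 30 years

At 9.2% it doubles every 70/9.2 ≈ 7.61 years.
Getting to 16× needs 4 doublings: 4 × 7.61 ≈ 30 years.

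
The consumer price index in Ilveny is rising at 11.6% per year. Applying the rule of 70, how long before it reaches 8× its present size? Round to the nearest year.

roughly 18 years

One doubling takes 70/11.6 = 6.03 years.
8× is 3 doublings, so 3 × 6.03 ≈ 18 years.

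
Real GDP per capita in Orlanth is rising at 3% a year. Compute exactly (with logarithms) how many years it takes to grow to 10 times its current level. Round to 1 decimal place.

t = ln(10) / ln(1 + 0.03) = 2.3026 / 0.029559 ≈ 77.90.

77.9 years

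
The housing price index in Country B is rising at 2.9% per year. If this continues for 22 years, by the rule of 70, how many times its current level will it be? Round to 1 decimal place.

1.9 times

Doubles every ≈ 24.14 years (70/2.9).
22 years is 0.91 doublings; 2^0.91 ≈ 1.9×.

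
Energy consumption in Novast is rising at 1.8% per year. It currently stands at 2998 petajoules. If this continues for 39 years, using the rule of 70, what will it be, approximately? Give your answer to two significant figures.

approximately 6000 petajoules

It doubles every 70/1.8 ≈ 38.89 years, so 39 years is 1.00 doublings.
2^1.00 ≈ 2.00; 2998 × 2.00 ≈ 6000 petajoules.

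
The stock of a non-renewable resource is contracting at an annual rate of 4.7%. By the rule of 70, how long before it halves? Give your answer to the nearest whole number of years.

The rule works in reverse for decay: 70/4.7 ≈ 14.89 years to halve.

roughly 15 years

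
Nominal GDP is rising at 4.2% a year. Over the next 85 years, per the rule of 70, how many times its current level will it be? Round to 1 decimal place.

Doubling time ≈ 70/4.2 = 16.67 years.
85 years / 16.67 ≈ 5.10 doublings → factor 2^5.10 ≈ 34.3.

approximately 34.3 times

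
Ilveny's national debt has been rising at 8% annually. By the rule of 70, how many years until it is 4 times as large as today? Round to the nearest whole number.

One doubling takes 70/8 = 8.75 years.
Getting to 4× needs 2 doublings: 2 × 8.75 ≈ 18 years.

≈ 18 years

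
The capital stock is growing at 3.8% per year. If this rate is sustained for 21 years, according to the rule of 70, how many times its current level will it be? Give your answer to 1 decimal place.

≈ 2.2 times

Doubling time ≈ 70/3.8 = 18.42 years.
21 years / 18.42 ≈ 1.14 doublings → factor 2^1.14 ≈ 2.2.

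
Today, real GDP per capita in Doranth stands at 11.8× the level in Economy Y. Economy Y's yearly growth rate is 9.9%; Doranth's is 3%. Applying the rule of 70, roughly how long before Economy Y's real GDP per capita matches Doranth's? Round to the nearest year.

What matters is the difference: 6.9 pp.
Rule of 70 on the gap: the ratio halves every 70/6.9 ≈ 10.14 years.
An 11.8× gap takes log₂(11.8) ≈ 3.56 halvings to close: 3.56 × 10.14 ≈ 36 years.

≈ 36 years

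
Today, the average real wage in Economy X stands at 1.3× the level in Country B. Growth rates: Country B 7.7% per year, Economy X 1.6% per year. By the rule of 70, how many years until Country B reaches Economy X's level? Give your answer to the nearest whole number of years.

approximately 4 years

What matters is the difference: 6.1 pp.
Rule of 70 on the gap: the ratio halves every 70/6.1 ≈ 11.48 years.
A 1.3× gap takes log₂(1.3) ≈ 0.38 halvings to close: 0.38 × 11.48 ≈ 4 years.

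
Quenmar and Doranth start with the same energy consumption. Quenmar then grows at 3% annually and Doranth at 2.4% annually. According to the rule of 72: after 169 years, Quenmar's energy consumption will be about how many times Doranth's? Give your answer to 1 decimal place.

Quenmar pulls ahead at 0.6 pp per year, so the ratio doubles every 72/0.6 ≈ 120.00 years.
In 169 years that's 1.41 doublings: 2^1.41 ≈ 2.7.

roughly 2.7 times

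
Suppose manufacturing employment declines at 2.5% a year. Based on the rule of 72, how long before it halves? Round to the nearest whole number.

around 29 years

Halving time ≈ 72 / 2.5 = 28.80 → 29 years.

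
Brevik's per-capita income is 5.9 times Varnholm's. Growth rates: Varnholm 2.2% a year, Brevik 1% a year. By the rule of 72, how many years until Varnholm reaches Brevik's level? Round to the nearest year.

roughly 154 years

What matters is the difference: 1.2 pp.
Rule of 72 on the gap: the ratio halves every 72/1.2 ≈ 60.00 years.
A 5.9 times gap takes log₂(5.9) ≈ 2.56 halvings to close: 2.56 × 60.00 ≈ 154 years.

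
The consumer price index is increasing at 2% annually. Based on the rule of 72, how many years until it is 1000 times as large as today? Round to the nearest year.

around 359 years

Doubling time ≈ 72/2 = 36.00 years.
Reaching 1000× takes log₂(1000) ≈ 9.97 doublings.
9.97 × 36.00 ≈ 359 years.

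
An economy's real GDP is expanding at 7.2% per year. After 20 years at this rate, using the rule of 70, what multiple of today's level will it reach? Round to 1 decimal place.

around 4.2 times

Doubling time ≈ 70/7.2 = 9.72 years.
20 years / 9.72 ≈ 2.06 doublings → factor 2^2.06 ≈ 4.2.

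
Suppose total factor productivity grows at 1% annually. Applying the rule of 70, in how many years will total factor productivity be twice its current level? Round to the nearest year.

Doubling time ≈ 70 / 1 = 70.00 years.

≈ 70 years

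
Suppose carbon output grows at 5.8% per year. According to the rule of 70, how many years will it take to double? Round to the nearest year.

about 12 years

At 5.8%, doubling takes about 70/5.8 = 12.07 years.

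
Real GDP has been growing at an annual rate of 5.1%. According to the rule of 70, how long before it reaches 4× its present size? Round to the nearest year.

approximately 27 years

Doubling time ≈ 70/5.1 = 13.73 years.
Getting to 4× needs 2 doublings: 2 × 13.73 ≈ 27 years.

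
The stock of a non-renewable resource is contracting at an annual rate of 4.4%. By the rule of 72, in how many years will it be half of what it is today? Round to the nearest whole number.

around 16 years

Falling at 4.4%, it halves about every 72/4.4 = 16.36 years.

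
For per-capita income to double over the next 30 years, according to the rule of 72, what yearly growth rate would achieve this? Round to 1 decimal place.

72 / 30 ≈ 2.40, so about 2.4% per year.

approximately 2.4%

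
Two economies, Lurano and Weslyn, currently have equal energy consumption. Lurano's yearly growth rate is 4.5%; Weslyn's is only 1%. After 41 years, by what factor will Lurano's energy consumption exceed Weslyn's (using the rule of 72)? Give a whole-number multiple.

4 times

Lurano pulls ahead at 3.5 pp per year, so the ratio doubles every 72/3.5 ≈ 20.57 years.
In 41 years that's 1.99 doublings: 2^1.99 ≈ 4.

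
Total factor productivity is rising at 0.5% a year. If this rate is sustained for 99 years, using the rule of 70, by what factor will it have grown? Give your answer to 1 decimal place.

roughly 1.6 times

Doubling time ≈ 70/0.5 = 140.00 years.
99 years / 140.00 ≈ 0.71 doublings → factor 2^0.71 ≈ 1.6.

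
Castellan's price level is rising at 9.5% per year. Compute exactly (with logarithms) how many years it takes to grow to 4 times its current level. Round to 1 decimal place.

t = ln(4) / ln(1 + 0.095) = 1.3863 / 0.090754 ≈ 15.28.

15.3 years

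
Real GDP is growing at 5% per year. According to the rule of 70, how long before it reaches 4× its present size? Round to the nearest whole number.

around 28 years

At 5% it doubles every 70/5 ≈ 14.00 years.
4× is 2 doublings, so 2 × 14.00 ≈ 28 years.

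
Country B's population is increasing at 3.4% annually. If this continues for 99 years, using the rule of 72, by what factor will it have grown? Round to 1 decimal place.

Doubles every ≈ 21.18 years (72/3.4).
99 years is 4.67 doublings; 2^4.67 ≈ 25.5×.

25.5 times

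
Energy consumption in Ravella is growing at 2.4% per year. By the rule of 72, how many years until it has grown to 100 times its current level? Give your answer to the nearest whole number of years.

around 199 years

Doubling time ≈ 72/2.4 = 30.00 years.
100× is log₂ 100 ≈ 6.64 doublings, so ≈ 6.64 × 30.00 = 199 years.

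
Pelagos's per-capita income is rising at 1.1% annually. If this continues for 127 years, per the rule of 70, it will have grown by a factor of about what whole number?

around 4 times

At 1.1% one doubling takes ≈ 63.64 years; 127 years is 2 of them, so ×4.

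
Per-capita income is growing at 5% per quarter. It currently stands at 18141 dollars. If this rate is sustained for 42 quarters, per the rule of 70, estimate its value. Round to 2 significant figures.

approximately 150000 dollars

It doubles every 70/5 ≈ 14.00 quarters, so 42 quarters is 3.00 doublings.
2^3.00 ≈ 8.00; 18141 × 8.00 ≈ 150000 dollars.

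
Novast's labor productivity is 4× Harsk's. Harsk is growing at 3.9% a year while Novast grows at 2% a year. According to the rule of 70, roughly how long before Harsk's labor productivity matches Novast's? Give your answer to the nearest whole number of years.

What matters is the difference: 1.9 pp.
Rule of 70 on the gap: the ratio halves every 70/1.9 ≈ 36.84 years.
A 4× gap closes after 2 halvings: 2 × 36.84 ≈ 74 years.

74 years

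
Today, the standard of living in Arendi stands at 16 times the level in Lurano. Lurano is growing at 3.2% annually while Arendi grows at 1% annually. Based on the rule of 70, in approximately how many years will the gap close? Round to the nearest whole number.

What matters is the difference: 2.2 pp.
Rule of 70 on the gap: the ratio halves every 70/2.2 ≈ 31.82 years.
A 16 times gap closes after 4 halvings: 4 × 31.82 ≈ 127 years.

127 years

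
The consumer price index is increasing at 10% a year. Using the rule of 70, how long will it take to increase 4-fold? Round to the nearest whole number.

One doubling takes 70/10 = 7.00 years.
4× is 2 doublings, so 2 × 7.00 ≈ 14 years.

≈ 14 years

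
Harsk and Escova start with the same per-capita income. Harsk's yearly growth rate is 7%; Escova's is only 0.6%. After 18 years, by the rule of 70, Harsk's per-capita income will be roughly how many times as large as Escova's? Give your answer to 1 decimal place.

3.1 times

Harsk pulls ahead at 6.4 pp per year, so the ratio doubles every 70/6.4 ≈ 10.94 years.
In 18 years that's 1.65 doublings: 2^1.65 ≈ 3.1.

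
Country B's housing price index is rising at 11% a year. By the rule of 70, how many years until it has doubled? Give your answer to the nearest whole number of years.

≈ 6 years

Doubling time ≈ 70 / 11 = 6.36 years.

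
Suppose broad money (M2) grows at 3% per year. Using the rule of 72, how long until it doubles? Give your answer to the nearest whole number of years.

roughly 24 years

At 3%, doubling takes about 72/3 = 24.00 years.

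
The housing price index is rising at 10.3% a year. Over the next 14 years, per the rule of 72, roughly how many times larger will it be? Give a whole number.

roughly 4 times

At 10.3% one doubling takes ≈ 6.99 years; 14 years is 2 of them, so ×4.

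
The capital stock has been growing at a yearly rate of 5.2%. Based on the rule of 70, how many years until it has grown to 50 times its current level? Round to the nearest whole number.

≈ 76 years

At 5.2% it doubles every 70/5.2 ≈ 13.46 years.
Reaching 50× takes log₂(50) ≈ 5.64 doublings.
5.64 × 13.46 ≈ 76 years.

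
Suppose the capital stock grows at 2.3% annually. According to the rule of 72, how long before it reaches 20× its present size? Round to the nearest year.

135 years

Doubling time ≈ 72/2.3 = 31.30 years.
20× is log₂ 20 ≈ 4.32 doublings, so ≈ 4.32 × 31.30 = 135 years.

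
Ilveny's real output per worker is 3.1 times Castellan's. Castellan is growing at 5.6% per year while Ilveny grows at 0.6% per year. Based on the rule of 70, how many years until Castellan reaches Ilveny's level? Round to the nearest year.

approximately 23 years

Castellan gains on Ilveny at 5.6% − 0.6% = 5 points a year.
At that relative rate the gap halves every 70/5 ≈ 14.00 years.
A 3.1 times gap takes log₂(3.1) ≈ 1.63 halvings to close: 1.63 × 14.00 ≈ 23 years.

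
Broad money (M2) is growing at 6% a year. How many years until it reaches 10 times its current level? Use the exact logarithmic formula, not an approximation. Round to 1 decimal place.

39.5 years

t = ln(10) / ln(1 + 0.06) = 2.3026 / 0.058269 ≈ 39.52.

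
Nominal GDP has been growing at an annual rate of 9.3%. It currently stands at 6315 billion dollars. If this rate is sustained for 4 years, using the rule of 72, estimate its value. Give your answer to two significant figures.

around 9000 billion dollars

Doubling time ≈ 72/9.3 = 7.74 years.
4 years is 4/7.74 ≈ 0.52 doublings, a factor of 2^0.52 ≈ 1.43.
6315 × 1.43 ≈ 9000 billion dollars.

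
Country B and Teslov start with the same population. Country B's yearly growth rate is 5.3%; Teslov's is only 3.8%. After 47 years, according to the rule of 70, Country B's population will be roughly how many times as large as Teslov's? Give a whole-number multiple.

2 times

Country B pulls ahead at 1.5 pp per year, so the ratio doubles every 70/1.5 ≈ 46.67 years.
In 47 years that's 1.01 doublings: 2^1.01 ≈ 2.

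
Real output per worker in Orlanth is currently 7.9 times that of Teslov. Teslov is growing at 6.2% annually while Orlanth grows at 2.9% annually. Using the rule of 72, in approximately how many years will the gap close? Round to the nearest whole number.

The growth-rate gap is 6.2% − 2.9% = 3.3 percentage points.
So the ratio between them halves every 72/3.3 ≈ 21.82 years.
A 7.9 times gap takes log₂(7.9) ≈ 2.98 halvings to close: 2.98 × 21.82 ≈ 65 years.

about 65 years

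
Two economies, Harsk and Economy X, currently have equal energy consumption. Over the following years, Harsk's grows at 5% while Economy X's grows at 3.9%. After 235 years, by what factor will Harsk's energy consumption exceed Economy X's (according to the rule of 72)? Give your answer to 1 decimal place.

12.0 times

Harsk pulls ahead at 1.1 pp per year, so the ratio doubles every 72/1.1 ≈ 65.45 years.
In 235 years that's 3.59 doublings: 2^3.59 ≈ 12.0.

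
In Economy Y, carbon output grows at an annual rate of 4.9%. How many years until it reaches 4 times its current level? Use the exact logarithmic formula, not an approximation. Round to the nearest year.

29 years

t = ln(4) / ln(1 + 0.049) = 1.3863 / 0.047837 ≈ 28.98.
≈ 29 years.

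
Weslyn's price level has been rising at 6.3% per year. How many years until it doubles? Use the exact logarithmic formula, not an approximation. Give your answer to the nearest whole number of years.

t = ln(2) / ln(1 + 0.063) = 0.6931 / 0.061095 ≈ 11.34.
≈ 11 years.

11 years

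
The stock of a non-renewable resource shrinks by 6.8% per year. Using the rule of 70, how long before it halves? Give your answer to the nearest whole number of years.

The rule works in reverse for decay: 70/6.8 ≈ 10.29 years to halve.

approximately 10 years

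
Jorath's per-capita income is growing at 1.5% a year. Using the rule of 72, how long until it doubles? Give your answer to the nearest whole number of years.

around 48 years

Doubling time ≈ 72 / 1.5 = 48.00 years.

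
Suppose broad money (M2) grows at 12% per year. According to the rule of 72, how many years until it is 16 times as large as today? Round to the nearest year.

approximately 24 years

Doubling time ≈ 72/12 = 6.00 years.
16× is 4 doublings, so 4 × 6.00 ≈ 24 years.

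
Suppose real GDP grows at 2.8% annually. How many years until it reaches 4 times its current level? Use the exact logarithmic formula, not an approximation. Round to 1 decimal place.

50.2 years

t = ln(4) / ln(1 + 0.028) = 1.3863 / 0.027615 ≈ 50.20.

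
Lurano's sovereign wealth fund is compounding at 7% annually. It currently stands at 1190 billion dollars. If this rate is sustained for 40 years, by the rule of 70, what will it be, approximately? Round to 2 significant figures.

Doubling time ≈ 70/7 = 10.00 years.
40 years is 40/10.00 ≈ 4.00 doublings, a factor of 2^4.00 ≈ 16.00.
1190 × 16.00 ≈ 19000 billion dollars.

19000 billion dollars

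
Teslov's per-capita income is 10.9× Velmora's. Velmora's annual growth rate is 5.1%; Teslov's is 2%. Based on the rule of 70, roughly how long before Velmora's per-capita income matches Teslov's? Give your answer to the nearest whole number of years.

around 78 years

Velmora gains on Teslov at 5.1% − 2% = 3.1 points a year.
At that relative rate the gap halves every 70/3.1 ≈ 22.58 years.
A 10.9× gap takes log₂(10.9) ≈ 3.45 halvings to close: 3.45 × 22.58 ≈ 78 years.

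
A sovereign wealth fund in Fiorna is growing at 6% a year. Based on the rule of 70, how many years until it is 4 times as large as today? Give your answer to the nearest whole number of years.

roughly 23 years

One doubling takes 70/6 = 11.67 years.
Getting to 4× needs 2 doublings: 2 × 11.67 ≈ 23 years.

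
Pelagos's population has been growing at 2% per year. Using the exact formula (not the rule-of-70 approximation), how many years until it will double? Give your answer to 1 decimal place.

35.0 years

t = ln(2) / ln(1 + 0.02) = 0.6931 / 0.019803 ≈ 35.00.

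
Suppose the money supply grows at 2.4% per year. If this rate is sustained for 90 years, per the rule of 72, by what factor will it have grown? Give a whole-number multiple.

around 8 times

Doubling time ≈ 72/2.4 = 30.00 years.
90/30.00 ≈ 3 doublings, so about 2^3 = 8×.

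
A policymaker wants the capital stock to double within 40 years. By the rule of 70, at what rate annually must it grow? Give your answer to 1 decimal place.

around 1.8% annually

70 / 40 ≈ 1.75, so about 1.8% annually.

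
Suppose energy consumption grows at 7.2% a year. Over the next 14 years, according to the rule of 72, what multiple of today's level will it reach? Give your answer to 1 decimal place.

Doubling time ≈ 72/7.2 = 10.00 years.
14 years / 10.00 ≈ 1.40 doublings → factor 2^1.40 ≈ 2.6.

about 2.6 times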